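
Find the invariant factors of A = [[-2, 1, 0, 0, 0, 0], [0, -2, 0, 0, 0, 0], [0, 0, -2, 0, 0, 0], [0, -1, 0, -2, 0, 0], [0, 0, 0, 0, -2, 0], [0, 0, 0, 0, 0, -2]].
x + 2, x + 2, x + 2, x + 2, (x + 2)^2

The Jordan structure of A has elementary divisors (x + 2)^2, (x + 2), (x + 2), (x + 2), (x + 2). Arranging the block sizes at each eigenvalue in decreasing order and taking row products gives the invariant factors.

Invariant factors (smallest first, each dividing the next): x + 2, x + 2, x + 2, x + 2, (x + 2)^2.

Check: the last factor (x + 2)^2 is the minimal polynomial, and the product (x + 2)^6 is the characteristic polynomial.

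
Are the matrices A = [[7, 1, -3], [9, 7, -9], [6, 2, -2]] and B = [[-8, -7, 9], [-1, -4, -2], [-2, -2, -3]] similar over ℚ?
trace(A) = 12 but trace(B) = -15. The trace is a similarity invariant, so A and B are not similar.

No.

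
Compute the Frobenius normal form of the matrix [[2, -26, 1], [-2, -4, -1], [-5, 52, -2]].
R = [[0, 0, -30], [1, 0, -1], [0, 1, -4]]

The invariant factors of A (the non-unit diagonal entries of the Smith normal form of xI - A over ℚ[x]) are (x + 5)(x^2 - x + 6), each dividing the next. The characteristic polynomial is their product, (x + 5)(x^2 - x + 6).

The rational canonical form is the block-diagonal matrix of companion matrices C(f_i):
R = [[0, 0, -30], [1, 0, -1], [0, 1, -4]].

Note the characteristic polynomial does not split into linear factors over ℚ, so A has no Jordan form over ℚ; the rational canonical form exists over any field.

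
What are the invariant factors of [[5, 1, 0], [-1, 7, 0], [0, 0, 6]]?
x - 6, (x - 6)^2

The Jordan structure of A has elementary divisors (x - 6)^2, (x - 6). Arranging the block sizes at each eigenvalue in decreasing order and taking row products gives the invariant factors.

Invariant factors (smallest first, each dividing the next): x - 6, (x - 6)^2.

Check: the last factor (x - 6)^2 is the minimal polynomial, and the product (x - 6)^3 is the characteristic polynomial.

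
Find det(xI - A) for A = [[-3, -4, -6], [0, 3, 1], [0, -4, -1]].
xI - A = [[x + 3, 4, 6], [0, x - 3, -1], [0, 4, x + 1]].

Expanding det(xI - A) along the first row:
det(xI - A) = + (x + 3)·det([[x - 3, -1], [4, x + 1]]) - (4)·det([[0, -1], [0, x + 1]]) + (6)·det([[0, x - 3], [0, 4]]).

Evaluating gives χ_A(x) = x^3 + x^2 - 5x + 3 = (x - 1)^2(x + 3).

χ_A(x) = (x - 1)^2(x + 3)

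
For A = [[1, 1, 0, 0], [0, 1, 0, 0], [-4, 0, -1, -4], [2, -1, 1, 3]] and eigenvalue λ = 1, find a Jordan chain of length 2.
We seek v_1 ∈ ker((A - I)^2) \ ker(A - I), then set v_{i+1} = (A - I) v_i.

One such chain is v_1 = [[1, 1, -2, 0]]^T, v_2 = [[1, 0, 0, -1]]^T. Check: (A - I) v_2 = [[0, 0, 0, 0]]^T = 0.

v_1 = [[1, 1, -2, 0]]^T, v_2 = [[1, 0, 0, -1]]^T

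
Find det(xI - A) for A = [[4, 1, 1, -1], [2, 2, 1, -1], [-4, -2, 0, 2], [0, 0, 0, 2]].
xI - A = [[x - 4, -1, -1, 1], [-2, x - 2, -1, 1], [4, 2, x, -2], [0, 0, 0, x - 2]].

Expanding det(xI - A) along the first row:
det(xI - A) = + (x - 4)·det([[x - 2, -1, 1], [2, x, -2], [0, 0, x - 2]]) - (-1)·det([[-2, -1, 1], [4, x, -2], [0, 0, x - 2]]) + (-1)·det([[-2, x - 2, 1], [4, 2, -2], [0, 0, x - 2]]) - (1)·det([[-2, x - 2, -1], [4, 2, x], [0, 0, 0]]).

Evaluating gives χ_A(x) = x^4 - 8x^3 + 24x^2 - 32x + 16 = (x - 2)^4.

χ_A(x) = (x - 2)^4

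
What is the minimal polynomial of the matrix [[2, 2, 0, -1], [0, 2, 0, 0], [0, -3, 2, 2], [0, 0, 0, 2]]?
The characteristic polynomial factors as (x - 2)^4. The minimal polynomial is ∏(x - λ)^{k_λ} where k_λ is the size of the largest Jordan block at λ.

For λ = 2: rank(A - 2I) = 2, and the largest Jordan block has size 2 (the smallest k with rank((A - 2I)^k) = rank((A - 2I)^(k+1))).

So m_A(x) = (x - 2)^2.

m_A(x) = (x - 2)^2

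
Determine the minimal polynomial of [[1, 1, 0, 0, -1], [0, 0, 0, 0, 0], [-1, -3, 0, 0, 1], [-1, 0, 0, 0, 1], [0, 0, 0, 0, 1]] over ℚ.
m_A(x) = x^2(x - 1)^2

The characteristic polynomial factors as x^3(x - 1)^2. The minimal polynomial is ∏(x - λ)^{k_λ} where k_λ is the size of the largest Jordan block at λ.

For λ = 0: rank(A) = 3, and the largest Jordan block has size 2 (the smallest k with rank(A^k) = rank(A^(k+1))).
For λ = 1: rank(A - I) = 4, and the largest Jordan block has size 2 (the smallest k with rank((A - I)^k) = rank((A - I)^(k+1))).

So m_A(x) = x^2(x - 1)^2.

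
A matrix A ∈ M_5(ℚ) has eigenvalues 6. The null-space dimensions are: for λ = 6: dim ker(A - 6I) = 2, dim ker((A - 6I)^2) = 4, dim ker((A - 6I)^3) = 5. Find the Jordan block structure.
λ = 6: successive nullity increments [2, 2, 1] count blocks of size ≥ k; block sizes are [3, 2].

Jordan blocks: (6, 3), (6, 2)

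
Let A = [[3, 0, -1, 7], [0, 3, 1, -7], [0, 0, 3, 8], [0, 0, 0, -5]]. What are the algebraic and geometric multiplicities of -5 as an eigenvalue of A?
algebraic multiplicity 1, geometric multiplicity 1

The characteristic polynomial is (x - 3)^3(x + 5), so the factor x + 5 appears with exponent 1: the algebraic multiplicity is 1.

rank(A + 5I) = 3, so the eigenspace has dimension 4 - 3 = 1: the geometric multiplicity is 1.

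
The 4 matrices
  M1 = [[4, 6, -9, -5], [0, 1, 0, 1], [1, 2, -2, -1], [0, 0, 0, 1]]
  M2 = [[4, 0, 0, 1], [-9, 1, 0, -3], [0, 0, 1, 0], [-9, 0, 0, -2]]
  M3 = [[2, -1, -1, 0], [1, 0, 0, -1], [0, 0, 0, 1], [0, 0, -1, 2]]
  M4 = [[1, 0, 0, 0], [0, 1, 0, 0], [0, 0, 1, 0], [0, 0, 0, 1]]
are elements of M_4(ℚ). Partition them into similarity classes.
3 classes: {M1, M3}, {M2}, {M4}

Characteristic polynomials: χ_{M1} = (x - 1)^4, χ_{M2} = (x - 1)^4, χ_{M3} = (x - 1)^4, χ_{M4} = (x - 1)^4.

{M1, M3}: invariant factors (x - 1)^2, (x - 1)^2.

{M2}: invariant factors x - 1, x - 1, (x - 1)^2.

{M4}: invariant factors x - 1, x - 1, x - 1, x - 1.

Matrices are similar if and only if their invariant-factor lists agree; the partition into similarity classes is {M1, M3}, {M2}, {M4}.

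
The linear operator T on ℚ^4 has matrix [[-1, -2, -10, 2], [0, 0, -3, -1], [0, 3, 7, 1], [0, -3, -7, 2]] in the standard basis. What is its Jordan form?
The characteristic polynomial is det(xI - A) = (x - 3)^3(x + 1), so the eigenvalues are -1 (algebraic multiplicity 1), 3 (algebraic multiplicity 3).

For λ = -1: algebraic multiplicity 1 gives one 1×1 block.

For λ = 3: rank(A - 3I) = 3, rank((A - 3I)^2) = 2, rank((A - 3I)^3) = 1. The eigenspace has dimension 4 - 3 = 1, so there is 1 Jordan block; the rank sequence gives block sizes [3].

Assembling the blocks gives the Jordan form J above.

J = [[-1, 0, 0, 0], [0, 3, 1, 0], [0, 0, 3, 1], [0, 0, 0, 3]]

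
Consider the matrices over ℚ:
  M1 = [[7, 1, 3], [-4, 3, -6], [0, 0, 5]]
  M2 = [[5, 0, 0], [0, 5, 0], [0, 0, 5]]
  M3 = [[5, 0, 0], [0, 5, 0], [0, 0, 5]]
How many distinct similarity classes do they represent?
Characteristic polynomials: χ_{M1} = (x - 5)^3, χ_{M2} = (x - 5)^3, χ_{M3} = (x - 5)^3.

{M1}: invariant factors x - 5, (x - 5)^2.

{M2, M3}: invariant factors x - 5, x - 5, x - 5.

Matrices are similar if and only if their invariant-factor lists agree; the partition into similarity classes is {M1}, {M2, M3}.

2 classes: {M1}, {M2, M3}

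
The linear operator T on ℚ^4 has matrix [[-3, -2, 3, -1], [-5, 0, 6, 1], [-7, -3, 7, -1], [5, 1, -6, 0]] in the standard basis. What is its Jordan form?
The characteristic polynomial is det(xI - A) = (x - 1)^4, so the eigenvalues are 1 (algebraic multiplicity 4).

For λ = 1: rank(A - I) = 2, rank((A - I)^2) = 1, rank((A - I)^3) = 0. The eigenspace has dimension 4 - 2 = 2, so there are 2 Jordan blocks; the rank sequence gives block sizes [3, 1].

Assembling the blocks gives the Jordan form J above.

J = [[1, 1, 0, 0], [0, 1, 1, 0], [0, 0, 1, 0], [0, 0, 0, 1]]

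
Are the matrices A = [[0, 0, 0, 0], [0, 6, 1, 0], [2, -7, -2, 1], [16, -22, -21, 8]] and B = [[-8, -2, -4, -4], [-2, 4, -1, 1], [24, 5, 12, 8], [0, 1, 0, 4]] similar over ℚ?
Two matrices over a field are similar if and only if they have the same invariant factors.

Both A and B have characteristic polynomial x(x - 4)^3 and minimal polynomial x(x - 4)^3. Computing further, both have invariant factors x(x - 4)^3. Hence A and B are similar.

Yes.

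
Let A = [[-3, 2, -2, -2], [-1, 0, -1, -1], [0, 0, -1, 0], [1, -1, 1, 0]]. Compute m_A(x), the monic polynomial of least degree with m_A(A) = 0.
The characteristic polynomial factors as (x + 1)^4. The minimal polynomial is ∏(x - λ)^{k_λ} where k_λ is the size of the largest Jordan block at λ.

For λ = -1: rank(A + I) = 1, and the largest Jordan block has size 2 (the smallest k with rank((A + I)^k) = rank((A + I)^(k+1))).

So m_A(x) = (x + 1)^2.

m_A(x) = (x + 1)^2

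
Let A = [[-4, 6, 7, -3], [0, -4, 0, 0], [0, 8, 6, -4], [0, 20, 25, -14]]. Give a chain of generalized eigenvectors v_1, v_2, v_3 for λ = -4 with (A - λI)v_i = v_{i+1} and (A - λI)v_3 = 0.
We seek v_1 ∈ ker((A + 4I)^3) \ ker((A + 4I)^2), then set v_{i+1} = (A + 4I) v_i.

One such chain is v_1 = [[1, 0, 1, 3]]^T, v_2 = [[-2, 0, -2, -5]]^T, v_3 = [[1, 0, 0, 0]]^T. Check: (A + 4I) v_3 = [[0, 0, 0, 0]]^T = 0.

v_1 = [[1, 0, 1, 3]]^T, v_2 = [[-2, 0, -2, -5]]^T, v_3 = [[1, 0, 0, 0]]^T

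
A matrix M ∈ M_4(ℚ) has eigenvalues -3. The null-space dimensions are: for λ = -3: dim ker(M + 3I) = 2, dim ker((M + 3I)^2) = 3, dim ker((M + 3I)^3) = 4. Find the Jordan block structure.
λ = -3: successive nullity increments [2, 1, 1] count blocks of size ≥ k; block sizes are [3, 1].

Jordan blocks: (-3, 3), (-3, 1)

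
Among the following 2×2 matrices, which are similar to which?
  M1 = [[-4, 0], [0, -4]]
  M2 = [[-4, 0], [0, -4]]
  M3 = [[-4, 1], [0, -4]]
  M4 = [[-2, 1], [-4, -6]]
2 classes: {M1, M2}, {M3, M4}

Characteristic polynomials: χ_{M1} = (x + 4)^2, χ_{M2} = (x + 4)^2, χ_{M3} = (x + 4)^2, χ_{M4} = (x + 4)^2.

{M1, M2}: invariant factors x + 4, x + 4.

{M3, M4}: invariant factors (x + 4)^2.

Matrices are similar if and only if their invariant-factor lists agree; the partition into similarity classes is {M1, M2}, {M3, M4}.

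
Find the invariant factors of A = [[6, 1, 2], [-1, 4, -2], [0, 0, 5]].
The Jordan structure of A has elementary divisors (x - 5)^2, (x - 5). Arranging the block sizes at each eigenvalue in decreasing order and taking row products gives the invariant factors.

Invariant factors (smallest first, each dividing the next): x - 5, (x - 5)^2.

Check: the last factor (x - 5)^2 is the minimal polynomial, and the product (x - 5)^3 is the characteristic polynomial.

x - 5, (x - 5)^2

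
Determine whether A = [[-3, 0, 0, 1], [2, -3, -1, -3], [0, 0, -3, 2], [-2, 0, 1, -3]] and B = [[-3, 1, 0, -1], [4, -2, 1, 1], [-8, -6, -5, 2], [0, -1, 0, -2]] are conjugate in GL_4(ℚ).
Two matrices over a field are similar if and only if they have the same invariant factors.

Both A and B have characteristic polynomial (x + 3)^4 and minimal polynomial (x + 3)^3. Computing further, both have invariant factors x + 3, (x + 3)^3. Hence A and B are similar.

Yes.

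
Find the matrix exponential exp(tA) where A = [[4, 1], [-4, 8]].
A has Jordan form J = [[6, 1], [0, 6]] with A = PJP^{-1}, so e^{tA} = P e^{tJ} P^{-1}.

For a Jordan block J_k(λ), e^{tJ_k(λ)} = e^{λt} · (I + tN + t^2 N^2/2! + ... + t^{k-1} N^{k-1}/(k-1)!) where N is the nilpotent superdiagonal part.

Assembling the blocks and conjugating back gives the entries of e^{tA} as shown above.

e^{tA} = [[(1 - 2*t)*e^{6*t}, t*e^{6*t}], [-4*t*e^{6*t}, (2*t + 1)*e^{6*t}]]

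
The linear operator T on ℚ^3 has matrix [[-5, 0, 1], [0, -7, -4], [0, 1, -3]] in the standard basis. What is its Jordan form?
The characteristic polynomial is det(xI - A) = (x + 5)^3, so the eigenvalues are -5 (algebraic multiplicity 3).

For λ = -5: rank(A + 5I) = 2, rank((A + 5I)^2) = 1, rank((A + 5I)^3) = 0. The eigenspace has dimension 3 - 2 = 1, so there is 1 Jordan block; the rank sequence gives block sizes [3].

Assembling the blocks gives the Jordan form J above.

J = [[-5, 1, 0], [0, -5, 1], [0, 0, -5]]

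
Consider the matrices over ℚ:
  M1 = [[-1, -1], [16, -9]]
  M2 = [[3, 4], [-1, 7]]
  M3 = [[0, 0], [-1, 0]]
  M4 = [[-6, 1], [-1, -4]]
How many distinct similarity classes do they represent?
3 classes: {M1, M4}, {M2}, {M3}

Characteristic polynomials: χ_{M1} = (x + 5)^2, χ_{M2} = (x - 5)^2, χ_{M3} = x^2, χ_{M4} = (x + 5)^2.

{M1, M4}: invariant factors (x + 5)^2.

{M2}: invariant factors (x - 5)^2.

{M3}: invariant factors x^2.

Matrices are similar if and only if their invariant-factor lists agree; the partition into similarity classes is {M1, M4}, {M2}, {M3}.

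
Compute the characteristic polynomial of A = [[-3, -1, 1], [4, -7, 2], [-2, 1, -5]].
χ_A(x) = (x + 5)^3

xI - A = [[x + 3, 1, -1], [-4, x + 7, -2], [2, -1, x + 5]].

Expanding det(xI - A) along the first row:
det(xI - A) = + (x + 3)·det([[x + 7, -2], [-1, x + 5]]) - (1)·det([[-4, -2], [2, x + 5]]) + (-1)·det([[-4, x + 7], [2, -1]]).

Evaluating gives χ_A(x) = x^3 + 15x^2 + 75x + 125 = (x + 5)^3.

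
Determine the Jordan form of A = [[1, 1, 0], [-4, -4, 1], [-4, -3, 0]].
The characteristic polynomial is det(xI - A) = (x + 1)^3, so the eigenvalues are -1 (algebraic multiplicity 3).

For λ = -1: rank(A + I) = 2, rank((A + I)^2) = 1, rank((A + I)^3) = 0. The eigenspace has dimension 3 - 2 = 1, so there is 1 Jordan block; the rank sequence gives block sizes [3].

Assembling the blocks gives the Jordan form J above.

J = [[-1, 1, 0], [0, -1, 1], [0, 0, -1]]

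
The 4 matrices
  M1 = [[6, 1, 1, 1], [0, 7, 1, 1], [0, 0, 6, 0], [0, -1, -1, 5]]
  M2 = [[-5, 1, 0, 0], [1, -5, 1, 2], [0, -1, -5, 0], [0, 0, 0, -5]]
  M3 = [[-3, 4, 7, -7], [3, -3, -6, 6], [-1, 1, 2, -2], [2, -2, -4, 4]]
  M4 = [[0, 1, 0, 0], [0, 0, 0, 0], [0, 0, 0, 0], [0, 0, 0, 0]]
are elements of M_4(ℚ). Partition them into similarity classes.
Characteristic polynomials: χ_{M1} = (x - 6)^4, χ_{M2} = (x + 5)^4, χ_{M3} = x^4, χ_{M4} = x^4.

{M1}: invariant factors x - 6, x - 6, (x - 6)^2.

{M2}: invariant factors x + 5, (x + 5)^3.

{M3}: invariant factors x, x^3.

{M4}: invariant factors x, x, x^2.

Matrices are similar if and only if their invariant-factor lists agree; the partition into similarity classes is {M1}, {M2}, {M3}, {M4}.

4 classes: {M1}, {M2}, {M3}, {M4}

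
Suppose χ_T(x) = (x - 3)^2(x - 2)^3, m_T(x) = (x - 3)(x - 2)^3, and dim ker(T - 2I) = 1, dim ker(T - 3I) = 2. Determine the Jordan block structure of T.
Jordan blocks: (2, 3), (3, 1), (3, 1)

λ = 2: algebraic multiplicity 3 (exponent in χ_T), largest block size 3 (exponent in m_T), 1 block (geometric multiplicity). This forces block sizes [3].
λ = 3: algebraic multiplicity 2 (exponent in χ_T), largest block size 1 (exponent in m_T), 2 blocks (geometric multiplicity). These force block sizes [1, 1].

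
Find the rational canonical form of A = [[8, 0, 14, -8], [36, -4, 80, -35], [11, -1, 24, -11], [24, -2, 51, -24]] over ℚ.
R = [[0, 0, 0, -4], [1, 0, 0, 5], [0, 1, 0, -1], [0, 0, 1, 4]]

The invariant factors of A (the non-unit diagonal entries of the Smith normal form of xI - A over ℚ[x]) are (x - 4)(x^3 + x - 1), each dividing the next. The characteristic polynomial is their product, (x - 4)(x^3 + x - 1).

The rational canonical form is the block-diagonal matrix of companion matrices C(f_i):
R = [[0, 0, 0, -4], [1, 0, 0, 5], [0, 1, 0, -1], [0, 0, 1, 4]].

Note the characteristic polynomial does not split into linear factors over ℚ, so A has no Jordan form over ℚ; the rational canonical form exists over any field.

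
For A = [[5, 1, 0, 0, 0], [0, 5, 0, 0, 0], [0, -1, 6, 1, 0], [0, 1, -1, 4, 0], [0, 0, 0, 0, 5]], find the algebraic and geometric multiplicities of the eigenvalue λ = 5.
algebraic multiplicity 5, geometric multiplicity 3

The characteristic polynomial is (x - 5)^5, so the factor x - 5 appears with exponent 5: the algebraic multiplicity is 5.

rank(A - 5I) = 2, so the eigenspace has dimension 5 - 2 = 3: the geometric multiplicity is 3.

Since 3 < 5, A is not diagonalizable.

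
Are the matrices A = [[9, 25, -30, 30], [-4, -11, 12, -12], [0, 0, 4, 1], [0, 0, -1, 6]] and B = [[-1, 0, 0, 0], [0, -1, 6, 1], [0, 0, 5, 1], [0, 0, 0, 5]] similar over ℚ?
No.

Both have characteristic polynomial (x - 5)^2(x + 1)^2, but the minimal polynomial of A is (x - 5)^2(x + 1)^2 while the minimal polynomial of B is (x - 5)^2(x + 1). The minimal polynomial is a similarity invariant, so A and B are not similar.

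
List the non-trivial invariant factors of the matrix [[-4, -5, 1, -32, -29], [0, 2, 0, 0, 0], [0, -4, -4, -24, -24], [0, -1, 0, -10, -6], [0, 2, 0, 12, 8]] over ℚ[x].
The Jordan structure of A has elementary divisors (x + 4)^2, (x + 4), (x - 2)^2. Arranging the block sizes at each eigenvalue in decreasing order and taking row products gives the invariant factors.

Invariant factors (smallest first, each dividing the next): x + 4, (x - 2)^2(x + 4)^2.

Check: the last factor (x - 2)^2(x + 4)^2 is the minimal polynomial, and the product (x - 2)^2(x + 4)^3 is the characteristic polynomial.

x + 4, (x - 2)^2(x + 4)^2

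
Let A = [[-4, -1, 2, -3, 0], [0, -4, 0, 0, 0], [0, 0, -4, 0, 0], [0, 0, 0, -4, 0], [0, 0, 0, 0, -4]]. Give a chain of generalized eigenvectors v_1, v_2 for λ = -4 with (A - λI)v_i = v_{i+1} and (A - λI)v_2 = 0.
v_1 = [[0, 1, -2, -2, 0]]^T, v_2 = [[1, 0, 0, 0, 0]]^T

We seek v_1 ∈ ker((A + 4I)^2) \ ker(A + 4I), then set v_{i+1} = (A + 4I) v_i.

One such chain is v_1 = [[0, 1, -2, -2, 0]]^T, v_2 = [[1, 0, 0, 0, 0]]^T. Check: (A + 4I) v_2 = [[0, 0, 0, 0, 0]]^T = 0.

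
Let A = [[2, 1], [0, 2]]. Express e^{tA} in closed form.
A has Jordan form J = [[2, 1], [0, 2]] with A = PJP^{-1}, so e^{tA} = P e^{tJ} P^{-1}.

For a Jordan block J_k(λ), e^{tJ_k(λ)} = e^{λt} · (I + tN + t^2 N^2/2! + ... + t^{k-1} N^{k-1}/(k-1)!) where N is the nilpotent superdiagonal part.

Assembling the blocks and conjugating back gives the entries of e^{tA} as shown above.

e^{tA} = [[e^{2*t}, t*e^{2*t}], [0, e^{2*t}]]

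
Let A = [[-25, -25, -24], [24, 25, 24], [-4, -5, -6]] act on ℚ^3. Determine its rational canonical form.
The invariant factors of A (the non-unit diagonal entries of the Smith normal form of xI - A over ℚ[x]) are (x - 2)(x + 3)(x + 5), each dividing the next. The characteristic polynomial is their product, (x - 2)(x + 3)(x + 5).

The rational canonical form is the block-diagonal matrix of companion matrices C(f_i):
R = [[0, 0, 30], [1, 0, 1], [0, 1, -6]].

R = [[0, 0, 30], [1, 0, 1], [0, 1, -6]]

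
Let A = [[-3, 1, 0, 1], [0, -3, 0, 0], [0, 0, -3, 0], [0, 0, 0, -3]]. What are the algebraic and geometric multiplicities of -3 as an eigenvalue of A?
The characteristic polynomial is (x + 3)^4, so the factor x + 3 appears with exponent 4: the algebraic multiplicity is 4.

rank(A + 3I) = 1, so the eigenspace has dimension 4 - 1 = 3: the geometric multiplicity is 3.

Since 3 < 4, A is not diagonalizable.

algebraic multiplicity 4, geometric multiplicity 3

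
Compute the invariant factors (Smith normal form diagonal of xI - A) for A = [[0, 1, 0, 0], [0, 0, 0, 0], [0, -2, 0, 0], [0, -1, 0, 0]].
The Jordan structure of A has elementary divisors x^2, x, x. Arranging the block sizes at each eigenvalue in decreasing order and taking row products gives the invariant factors.

Invariant factors (smallest first, each dividing the next): x, x, x^2.

Check: the last factor x^2 is the minimal polynomial, and the product x^4 is the characteristic polynomial.

x, x, x^2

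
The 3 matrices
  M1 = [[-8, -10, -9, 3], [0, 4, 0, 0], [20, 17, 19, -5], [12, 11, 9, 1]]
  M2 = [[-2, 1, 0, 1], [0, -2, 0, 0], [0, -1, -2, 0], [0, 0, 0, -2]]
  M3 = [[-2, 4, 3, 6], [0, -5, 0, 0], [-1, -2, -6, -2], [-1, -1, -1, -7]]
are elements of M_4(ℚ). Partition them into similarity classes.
Characteristic polynomials: χ_{M1} = (x - 4)^4, χ_{M2} = (x + 2)^4, χ_{M3} = (x + 5)^4.

{M1}: invariant factors (x - 4)^2, (x - 4)^2.

{M2}: invariant factors (x + 2)^2, (x + 2)^2.

{M3}: invariant factors (x + 5)^2, (x + 5)^2.

Matrices are similar if and only if their invariant-factor lists agree; the partition into similarity classes is {M1}, {M2}, {M3}.

3 classes: {M1}, {M2}, {M3}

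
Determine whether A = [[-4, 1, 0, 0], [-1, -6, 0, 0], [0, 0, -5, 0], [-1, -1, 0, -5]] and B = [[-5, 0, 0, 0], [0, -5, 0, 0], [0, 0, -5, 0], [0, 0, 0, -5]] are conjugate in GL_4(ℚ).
Both have characteristic polynomial (x + 5)^4, but the minimal polynomial of A is (x + 5)^2 while the minimal polynomial of B is x + 5. The minimal polynomial is a similarity invariant, so A and B are not similar.

No.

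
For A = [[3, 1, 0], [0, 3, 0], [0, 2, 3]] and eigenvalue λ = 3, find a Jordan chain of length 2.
v_1 = [[-1, 1, 0]]^T, v_2 = [[1, 0, 2]]^T

We seek v_1 ∈ ker((A - 3I)^2) \ ker(A - 3I), then set v_{i+1} = (A - 3I) v_i.

One such chain is v_1 = [[-1, 1, 0]]^T, v_2 = [[1, 0, 2]]^T. Check: (A - 3I) v_2 = [[0, 0, 0]]^T = 0.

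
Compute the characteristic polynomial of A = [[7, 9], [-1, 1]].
xI - A = [[x - 7, -9], [1, x - 1]].

Expanding det(xI - A) along the first row:
det(xI - A) = + (x - 7)·det([[x - 1]]) - (-9)·det([[1]]).

Evaluating gives χ_A(x) = x^2 - 8x + 16 = (x - 4)^2.

χ_A(x) = (x - 4)^2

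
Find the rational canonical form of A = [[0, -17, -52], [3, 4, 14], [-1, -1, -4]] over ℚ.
R = [[0, 0, -18], [1, 0, 3], [0, 1, 0]]

The invariant factors of A (the non-unit diagonal entries of the Smith normal form of xI - A over ℚ[x]) are (x + 3)(x^2 - 3x + 6), each dividing the next. The characteristic polynomial is their product, (x + 3)(x^2 - 3x + 6).

The rational canonical form is the block-diagonal matrix of companion matrices C(f_i):
R = [[0, 0, -18], [1, 0, 3], [0, 1, 0]].

Note the characteristic polynomial does not split into linear factors over ℚ, so A has no Jordan form over ℚ; the rational canonical form exists over any field.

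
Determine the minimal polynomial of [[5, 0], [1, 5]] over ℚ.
m_A(x) = (x - 5)^2

The characteristic polynomial factors as (x - 5)^2. The minimal polynomial is ∏(x - λ)^{k_λ} where k_λ is the size of the largest Jordan block at λ.

For λ = 5: rank(A - 5I) = 1, and the largest Jordan block has size 2 (the smallest k with rank((A - 5I)^k) = rank((A - 5I)^(k+1))).

So m_A(x) = (x - 5)^2.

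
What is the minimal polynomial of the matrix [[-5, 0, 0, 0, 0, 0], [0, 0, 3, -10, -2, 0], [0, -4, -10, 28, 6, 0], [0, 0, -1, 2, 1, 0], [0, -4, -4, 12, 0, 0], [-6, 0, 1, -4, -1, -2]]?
The characteristic polynomial factors as (x + 2)^5(x + 5). The minimal polynomial is ∏(x - λ)^{k_λ} where k_λ is the size of the largest Jordan block at λ.

For λ = -5: rank(A + 5I) = 5, and the largest Jordan block has size 1 (the smallest k with rank((A + 5I)^k) = rank((A + 5I)^(k+1))).
For λ = -2: rank(A + 2I) = 3, and the largest Jordan block has size 2 (the smallest k with rank((A + 2I)^k) = rank((A + 2I)^(k+1))).

So m_A(x) = (x + 2)^2(x + 5).

m_A(x) = (x + 2)^2(x + 5)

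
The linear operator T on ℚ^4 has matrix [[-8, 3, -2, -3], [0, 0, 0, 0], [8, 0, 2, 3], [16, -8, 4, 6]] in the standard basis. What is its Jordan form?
J = [[0, 1, 0, 0], [0, 0, 0, 0], [0, 0, 0, 1], [0, 0, 0, 0]]

The characteristic polynomial is det(xI - A) = x^4, so the eigenvalues are 0 (algebraic multiplicity 4).

For λ = 0: rank(A) = 2, rank(A^2) = 0. The eigenspace has dimension 4 - 2 = 2, so there are 2 Jordan blocks; the rank sequence gives block sizes [2, 2].

Assembling the blocks gives the Jordan form J above.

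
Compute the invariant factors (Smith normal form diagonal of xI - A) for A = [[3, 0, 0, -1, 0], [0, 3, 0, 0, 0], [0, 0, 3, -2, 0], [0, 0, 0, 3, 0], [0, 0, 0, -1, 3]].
x - 3, x - 3, x - 3, (x - 3)^2

The Jordan structure of A has elementary divisors (x - 3)^2, (x - 3), (x - 3), (x - 3). Arranging the block sizes at each eigenvalue in decreasing order and taking row products gives the invariant factors.

Invariant factors (smallest first, each dividing the next): x - 3, x - 3, x - 3, (x - 3)^2.

Check: the last factor (x - 3)^2 is the minimal polynomial, and the product (x - 3)^5 is the characteristic polynomial.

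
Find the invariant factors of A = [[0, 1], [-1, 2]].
(x - 1)^2

The Jordan structure of A has elementary divisors (x - 1)^2. Arranging the block sizes at each eigenvalue in decreasing order and taking row products gives the invariant factors.

Invariant factors (smallest first, each dividing the next): (x - 1)^2.

Check: the last factor (x - 1)^2 is the minimal polynomial, and the product (x - 1)^2 is the characteristic polynomial.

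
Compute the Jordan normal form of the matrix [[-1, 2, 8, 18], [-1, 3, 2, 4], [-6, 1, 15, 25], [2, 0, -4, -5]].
The characteristic polynomial is det(xI - A) = (x - 3)^4, so the eigenvalues are 3 (algebraic multiplicity 4).

For λ = 3: rank(A - 3I) = 2, rank((A - 3I)^2) = 1, rank((A - 3I)^3) = 0. The eigenspace has dimension 4 - 2 = 2, so there are 2 Jordan blocks; the rank sequence gives block sizes [3, 1].

Assembling the blocks gives the Jordan form J above.

J = [[3, 1, 0, 0], [0, 3, 1, 0], [0, 0, 3, 0], [0, 0, 0, 3]]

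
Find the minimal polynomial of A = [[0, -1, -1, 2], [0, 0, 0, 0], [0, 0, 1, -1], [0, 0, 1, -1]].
The characteristic polynomial factors as x^4. The minimal polynomial is ∏(x - λ)^{k_λ} where k_λ is the size of the largest Jordan block at λ.

For λ = 0: rank(A) = 2, and the largest Jordan block has size 3 (the smallest k with rank(A^k) = rank(A^(k+1))).

So m_A(x) = x^3.

m_A(x) = x^3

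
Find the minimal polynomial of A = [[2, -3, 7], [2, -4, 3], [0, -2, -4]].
m_A(x) = (x + 2)^3

The characteristic polynomial factors as (x + 2)^3. The minimal polynomial is ∏(x - λ)^{k_λ} where k_λ is the size of the largest Jordan block at λ.

For λ = -2: rank(A + 2I) = 2, and the largest Jordan block has size 3 (the smallest k with rank((A + 2I)^k) = rank((A + 2I)^(k+1))).

So m_A(x) = (x + 2)^3.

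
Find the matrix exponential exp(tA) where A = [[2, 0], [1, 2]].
A has Jordan form J = [[2, 1], [0, 2]] with A = PJP^{-1}, so e^{tA} = P e^{tJ} P^{-1}.

For a Jordan block J_k(λ), e^{tJ_k(λ)} = e^{λt} · (I + tN + t^2 N^2/2! + ... + t^{k-1} N^{k-1}/(k-1)!) where N is the nilpotent superdiagonal part.

Assembling the blocks and conjugating back gives the entries of e^{tA} as shown above.

e^{tA} = [[e^{2*t}, 0], [t*e^{2*t}, e^{2*t}]]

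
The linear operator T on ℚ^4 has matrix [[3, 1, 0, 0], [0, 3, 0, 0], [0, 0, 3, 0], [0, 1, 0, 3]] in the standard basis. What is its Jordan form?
J = [[3, 1, 0, 0], [0, 3, 0, 0], [0, 0, 3, 0], [0, 0, 0, 3]]

The characteristic polynomial is det(xI - A) = (x - 3)^4, so the eigenvalues are 3 (algebraic multiplicity 4).

For λ = 3: rank(A - 3I) = 1, rank((A - 3I)^2) = 0. The eigenspace has dimension 4 - 1 = 3, so there are 3 Jordan blocks; the rank sequence gives block sizes [2, 1, 1].

Assembling the blocks gives the Jordan form J above.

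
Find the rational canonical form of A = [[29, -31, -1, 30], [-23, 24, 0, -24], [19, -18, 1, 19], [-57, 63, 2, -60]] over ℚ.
R = [[0, 0, 0, -25], [1, 0, 0, 30], [0, 1, 0, 1], [0, 0, 1, -6]]

The invariant factors of A (the non-unit diagonal entries of the Smith normal form of xI - A over ℚ[x]) are (x^2 + 3x - 5)^2, each dividing the next. The characteristic polynomial is their product, (x^2 + 3x - 5)^2.

The rational canonical form is the block-diagonal matrix of companion matrices C(f_i):
R = [[0, 0, 0, -25], [1, 0, 0, 30], [0, 1, 0, 1], [0, 0, 1, -6]].

Note the characteristic polynomial does not split into linear factors over ℚ, so A has no Jordan form over ℚ; the rational canonical form exists over any field.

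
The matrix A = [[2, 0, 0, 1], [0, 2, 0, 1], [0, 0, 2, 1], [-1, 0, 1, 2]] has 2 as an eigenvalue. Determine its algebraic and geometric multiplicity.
algebraic multiplicity 4, geometric multiplicity 2

The characteristic polynomial is (x - 2)^4, so the factor x - 2 appears with exponent 4: the algebraic multiplicity is 4.

rank(A - 2I) = 2, so the eigenspace has dimension 4 - 2 = 2: the geometric multiplicity is 2.

Since 2 < 4, A is not diagonalizable.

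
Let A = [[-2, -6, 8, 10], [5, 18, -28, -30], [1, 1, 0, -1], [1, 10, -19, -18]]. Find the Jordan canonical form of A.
The characteristic polynomial is det(xI - A) = (x - 1)^2(x + 2)^2, so the eigenvalues are -2 (algebraic multiplicity 2), 1 (algebraic multiplicity 2).

For λ = -2: rank(A + 2I) = 3, rank((A + 2I)^2) = 2. The eigenspace has dimension 4 - 3 = 1, so there is 1 Jordan block; the rank sequence gives block sizes [2].

For λ = 1: rank(A - I) = 3, rank((A - I)^2) = 2. The eigenspace has dimension 4 - 3 = 1, so there is 1 Jordan block; the rank sequence gives block sizes [2].

Assembling the blocks gives the Jordan form J above.

J = [[-2, 1, 0, 0], [0, -2, 0, 0], [0, 0, 1, 1], [0, 0, 0, 1]]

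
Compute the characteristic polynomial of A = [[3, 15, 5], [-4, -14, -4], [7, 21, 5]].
xI - A = [[x - 3, -15, -5], [4, x + 14, 4], [-7, -21, x - 5]].

Expanding det(xI - A) along the first row:
det(xI - A) = + (x - 3)·det([[x + 14, 4], [-21, x - 5]]) - (-15)·det([[4, 4], [-7, x - 5]]) + (-5)·det([[4, x + 14], [-7, -21]]).

Evaluating gives χ_A(x) = x^3 + 6x^2 + 12x + 8 = (x + 2)^3.

χ_A(x) = (x + 2)^3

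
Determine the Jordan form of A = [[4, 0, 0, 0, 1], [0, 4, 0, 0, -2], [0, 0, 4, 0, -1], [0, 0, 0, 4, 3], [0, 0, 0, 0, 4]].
The characteristic polynomial is det(xI - A) = (x - 4)^5, so the eigenvalues are 4 (algebraic multiplicity 5).

For λ = 4: rank(A - 4I) = 1, rank((A - 4I)^2) = 0. The eigenspace has dimension 5 - 1 = 4, so there are 4 Jordan blocks; the rank sequence gives block sizes [2, 1, 1, 1].

Assembling the blocks gives the Jordan form J above.

J = [[4, 1, 0, 0, 0], [0, 4, 0, 0, 0], [0, 0, 4, 0, 0], [0, 0, 0, 4, 0], [0, 0, 0, 0, 4]]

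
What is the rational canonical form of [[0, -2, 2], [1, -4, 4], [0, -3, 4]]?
R = [[0, 0, 2], [1, 0, 2], [0, 1, 0]]

The invariant factors of A (the non-unit diagonal entries of the Smith normal form of xI - A over ℚ[x]) are x^3 - 2x - 2, each dividing the next. The characteristic polynomial is their product, x^3 - 2x - 2.

The rational canonical form is the block-diagonal matrix of companion matrices C(f_i):
R = [[0, 0, 2], [1, 0, 2], [0, 1, 0]].

Note the characteristic polynomial does not split into linear factors over ℚ, so A has no Jordan form over ℚ; the rational canonical form exists over any field.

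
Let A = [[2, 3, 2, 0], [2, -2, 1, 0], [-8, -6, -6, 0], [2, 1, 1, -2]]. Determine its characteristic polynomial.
χ_A(x) = (x + 2)^4

xI - A = [[x - 2, -3, -2, 0], [-2, x + 2, -1, 0], [8, 6, x + 6, 0], [-2, -1, -1, x + 2]].

Expanding det(xI - A) along the first row:
det(xI - A) = + (x - 2)·det([[x + 2, -1, 0], [6, x + 6, 0], [-1, -1, x + 2]]) - (-3)·det([[-2, -1, 0], [8, x + 6, 0], [-2, -1, x + 2]]) + (-2)·det([[-2, x + 2, 0], [8, 6, 0], [-2, -1, x + 2]]) - (0)·det([[-2, x + 2, -1], [8, 6, x + 6], [-2, -1, -1]]).

Evaluating gives χ_A(x) = x^4 + 8x^3 + 24x^2 + 32x + 16 = (x + 2)^4.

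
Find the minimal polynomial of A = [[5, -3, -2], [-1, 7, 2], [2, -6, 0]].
m_A(x) = (x - 4)^2

The characteristic polynomial factors as (x - 4)^3. The minimal polynomial is ∏(x - λ)^{k_λ} where k_λ is the size of the largest Jordan block at λ.

For λ = 4: rank(A - 4I) = 1, and the largest Jordan block has size 2 (the smallest k with rank((A - 4I)^k) = rank((A - 4I)^(k+1))).

So m_A(x) = (x - 4)^2.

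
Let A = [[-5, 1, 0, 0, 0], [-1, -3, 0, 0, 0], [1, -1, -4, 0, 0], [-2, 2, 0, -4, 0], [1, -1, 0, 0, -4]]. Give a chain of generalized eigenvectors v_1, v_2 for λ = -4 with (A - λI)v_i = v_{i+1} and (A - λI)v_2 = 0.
We seek v_1 ∈ ker((A + 4I)^2) \ ker(A + 4I), then set v_{i+1} = (A + 4I) v_i.

One such chain is v_1 = [[0, 1, 4, -4, 2]]^T, v_2 = [[1, 1, -1, 2, -1]]^T. Check: (A + 4I) v_2 = [[0, 0, 0, 0, 0]]^T = 0.

v_1 = [[0, 1, 4, -4, 2]]^T, v_2 = [[1, 1, -1, 2, -1]]^T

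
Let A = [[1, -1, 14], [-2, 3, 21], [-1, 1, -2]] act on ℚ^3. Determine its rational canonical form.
The invariant factors of A (the non-unit diagonal entries of the Smith normal form of xI - A over ℚ[x]) are (x + 2)(x^2 - 4x - 6), each dividing the next. The characteristic polynomial is their product, (x + 2)(x^2 - 4x - 6).

The rational canonical form is the block-diagonal matrix of companion matrices C(f_i):
R = [[0, 0, 12], [1, 0, 14], [0, 1, 2]].

Note the characteristic polynomial does not split into linear factors over ℚ, so A has no Jordan form over ℚ; the rational canonical form exists over any field.

R = [[0, 0, 12], [1, 0, 14], [0, 1, 2]]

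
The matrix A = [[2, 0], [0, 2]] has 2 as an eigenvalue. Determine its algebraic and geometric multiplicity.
algebraic multiplicity 2, geometric multiplicity 2

The characteristic polynomial is (x - 2)^2, so the factor x - 2 appears with exponent 2: the algebraic multiplicity is 2.

rank(A - 2I) = 0, so the eigenspace has dimension 2 - 0 = 2: the geometric multiplicity is 2.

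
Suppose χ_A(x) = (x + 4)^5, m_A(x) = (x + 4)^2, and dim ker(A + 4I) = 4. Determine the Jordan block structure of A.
λ = -4: algebraic multiplicity 5 (exponent in χ_A), largest block size 2 (exponent in m_A), 4 blocks (geometric multiplicity). These force block sizes [2, 1, 1, 1].

Jordan blocks: (-4, 2), (-4, 1), (-4, 1), (-4, 1)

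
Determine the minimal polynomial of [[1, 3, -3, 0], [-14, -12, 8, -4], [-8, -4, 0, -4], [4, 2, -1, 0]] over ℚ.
m_A(x) = (x + 2)^2(x + 5)

The characteristic polynomial factors as (x + 2)^3(x + 5). The minimal polynomial is ∏(x - λ)^{k_λ} where k_λ is the size of the largest Jordan block at λ.

For λ = -5: rank(A + 5I) = 3, and the largest Jordan block has size 1 (the smallest k with rank((A + 5I)^k) = rank((A + 5I)^(k+1))).
For λ = -2: rank(A + 2I) = 2, and the largest Jordan block has size 2 (the smallest k with rank((A + 2I)^k) = rank((A + 2I)^(k+1))).

So m_A(x) = (x + 2)^2(x + 5).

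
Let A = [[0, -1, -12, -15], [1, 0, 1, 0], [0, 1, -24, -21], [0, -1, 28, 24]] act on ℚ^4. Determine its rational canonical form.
The invariant factors of A (the non-unit diagonal entries of the Smith normal form of xI - A over ℚ[x]) are (x^2 + 6)^2, each dividing the next. The characteristic polynomial is their product, (x^2 + 6)^2.

The rational canonical form is the block-diagonal matrix of companion matrices C(f_i):
R = [[0, 0, 0, -36], [1, 0, 0, 0], [0, 1, 0, -12], [0, 0, 1, 0]].

Note the characteristic polynomial does not split into linear factors over ℚ, so A has no Jordan form over ℚ; the rational canonical form exists over any field.

R = [[0, 0, 0, -36], [1, 0, 0, 0], [0, 1, 0, -12], [0, 0, 1, 0]]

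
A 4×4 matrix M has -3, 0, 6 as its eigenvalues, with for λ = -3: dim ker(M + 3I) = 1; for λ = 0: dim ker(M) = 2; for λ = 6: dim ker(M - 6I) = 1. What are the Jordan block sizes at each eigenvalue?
λ = -3: successive nullity increments [1] count blocks of size ≥ k; block sizes are [1].
λ = 0: successive nullity increments [2] count blocks of size ≥ k; block sizes are [1, 1].
λ = 6: successive nullity increments [1] count blocks of size ≥ k; block sizes are [1].

Jordan blocks: (-3, 1), (0, 1), (0, 1), (6, 1)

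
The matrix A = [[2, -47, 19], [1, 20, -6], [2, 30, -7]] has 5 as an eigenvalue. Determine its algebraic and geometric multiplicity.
algebraic multiplicity 3, geometric multiplicity 1

The characteristic polynomial is (x - 5)^3, so the factor x - 5 appears with exponent 3: the algebraic multiplicity is 3.

rank(A - 5I) = 2, so the eigenspace has dimension 3 - 2 = 1: the geometric multiplicity is 1.

Since 1 < 3, A is not diagonalizable.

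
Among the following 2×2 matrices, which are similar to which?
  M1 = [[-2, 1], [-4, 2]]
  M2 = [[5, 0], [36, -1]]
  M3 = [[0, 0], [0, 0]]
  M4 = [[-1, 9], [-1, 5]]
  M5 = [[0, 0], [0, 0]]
Characteristic polynomials: χ_{M1} = x^2, χ_{M2} = (x - 5)(x + 1), χ_{M3} = x^2, χ_{M4} = (x - 2)^2, χ_{M5} = x^2.

{M1}: invariant factors x^2.

{M2}: invariant factors (x - 5)(x + 1).

{M3, M5}: invariant factors x, x.

{M4}: invariant factors (x - 2)^2.

Matrices are similar if and only if their invariant-factor lists agree; the partition into similarity classes is {M1}, {M2}, {M3, M5}, {M4}.

4 classes: {M1}, {M2}, {M3, M5}, {M4}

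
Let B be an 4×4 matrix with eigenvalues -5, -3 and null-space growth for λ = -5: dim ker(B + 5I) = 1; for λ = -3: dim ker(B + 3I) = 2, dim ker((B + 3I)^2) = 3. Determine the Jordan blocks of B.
λ = -5: successive nullity increments [1] count blocks of size ≥ k; block sizes are [1].
λ = -3: successive nullity increments [2, 1] count blocks of size ≥ k; block sizes are [2, 1].

Jordan blocks: (-5, 1), (-3, 2), (-3, 1)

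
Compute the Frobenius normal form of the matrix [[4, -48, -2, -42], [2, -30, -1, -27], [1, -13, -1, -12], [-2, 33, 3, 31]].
R = [[0, 0, 0, 12], [1, 0, 0, -15], [0, 1, 0, 3], [0, 0, 1, 4]]

The invariant factors of A (the non-unit diagonal entries of the Smith normal form of xI - A over ℚ[x]) are (x - 4)(x^3 - 3x + 3), each dividing the next. The characteristic polynomial is their product, (x - 4)(x^3 - 3x + 3).

The rational canonical form is the block-diagonal matrix of companion matrices C(f_i):
R = [[0, 0, 0, 12], [1, 0, 0, -15], [0, 1, 0, 3], [0, 0, 1, 4]].

Note the characteristic polynomial does not split into linear factors over ℚ, so A has no Jordan form over ℚ; the rational canonical form exists over any field.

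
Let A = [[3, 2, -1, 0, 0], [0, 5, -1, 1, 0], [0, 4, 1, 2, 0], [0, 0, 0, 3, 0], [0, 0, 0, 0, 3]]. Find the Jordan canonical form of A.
The characteristic polynomial is det(xI - A) = (x - 3)^5, so the eigenvalues are 3 (algebraic multiplicity 5).

For λ = 3: rank(A - 3I) = 2, rank((A - 3I)^2) = 0. The eigenspace has dimension 5 - 2 = 3, so there are 3 Jordan blocks; the rank sequence gives block sizes [2, 2, 1].

Assembling the blocks gives the Jordan form J above.

J = [[3, 1, 0, 0, 0], [0, 3, 0, 0, 0], [0, 0, 3, 1, 0], [0, 0, 0, 3, 0], [0, 0, 0, 0, 3]]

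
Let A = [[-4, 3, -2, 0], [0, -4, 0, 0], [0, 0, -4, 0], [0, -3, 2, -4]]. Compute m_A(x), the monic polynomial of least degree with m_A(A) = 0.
m_A(x) = (x + 4)^2

The characteristic polynomial factors as (x + 4)^4. The minimal polynomial is ∏(x - λ)^{k_λ} where k_λ is the size of the largest Jordan block at λ.

For λ = -4: rank(A + 4I) = 1, and the largest Jordan block has size 2 (the smallest k with rank((A + 4I)^k) = rank((A + 4I)^(k+1))).

So m_A(x) = (x + 4)^2.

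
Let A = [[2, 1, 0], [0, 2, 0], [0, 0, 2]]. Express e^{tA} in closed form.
A has Jordan form J = [[2, 1, 0], [0, 2, 0], [0, 0, 2]] with A = PJP^{-1}, so e^{tA} = P e^{tJ} P^{-1}.

For a Jordan block J_k(λ), e^{tJ_k(λ)} = e^{λt} · (I + tN + t^2 N^2/2! + ... + t^{k-1} N^{k-1}/(k-1)!) where N is the nilpotent superdiagonal part.

Assembling the blocks and conjugating back gives the entries of e^{tA} as shown above.

e^{tA} = [[e^{2*t}, t*e^{2*t}, 0], [0, e^{2*t}, 0], [0, 0, e^{2*t}]]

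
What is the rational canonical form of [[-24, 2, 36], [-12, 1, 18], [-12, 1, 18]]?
R = [[0, 0, 0], [0, 0, 0], [0, 1, -5]]

The invariant factors of A (the non-unit diagonal entries of the Smith normal form of xI - A over ℚ[x]) are x, x(x + 5), each dividing the next. The characteristic polynomial is their product, x^2(x + 5).

The rational canonical form is the block-diagonal matrix of companion matrices C(f_i):
R = [[0, 0, 0], [0, 0, 0], [0, 1, -5]].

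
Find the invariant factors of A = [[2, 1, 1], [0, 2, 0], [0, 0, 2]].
The Jordan structure of A has elementary divisors (x - 2)^2, (x - 2). Arranging the block sizes at each eigenvalue in decreasing order and taking row products gives the invariant factors.

Invariant factors (smallest first, each dividing the next): x - 2, (x - 2)^2.

Check: the last factor (x - 2)^2 is the minimal polynomial, and the product (x - 2)^3 is the characteristic polynomial.

x - 2, (x - 2)^2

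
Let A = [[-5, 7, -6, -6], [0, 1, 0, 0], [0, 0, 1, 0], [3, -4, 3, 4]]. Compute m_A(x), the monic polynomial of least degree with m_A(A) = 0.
The characteristic polynomial factors as (x - 1)^3(x + 2). The minimal polynomial is ∏(x - λ)^{k_λ} where k_λ is the size of the largest Jordan block at λ.

For λ = -2: rank(A + 2I) = 3, and the largest Jordan block has size 1 (the smallest k with rank((A + 2I)^k) = rank((A + 2I)^(k+1))).
For λ = 1: rank(A - I) = 2, and the largest Jordan block has size 2 (the smallest k with rank((A - I)^k) = rank((A - I)^(k+1))).

So m_A(x) = (x - 1)^2(x + 2).

m_A(x) = (x - 1)^2(x + 2)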